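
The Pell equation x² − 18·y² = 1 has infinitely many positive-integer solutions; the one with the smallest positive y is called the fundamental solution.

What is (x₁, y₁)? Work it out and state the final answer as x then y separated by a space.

[4; 4,8] for √18; ℓ=2 ⇒ convergent index 1
k=0  a_k=4  p_k/q_k = 4/1
k=1  a_k=4  p_k/q_k = 17/4
fundamental: x₁=17, y₁=4  (since 289 − 18·16 = 1)

17 4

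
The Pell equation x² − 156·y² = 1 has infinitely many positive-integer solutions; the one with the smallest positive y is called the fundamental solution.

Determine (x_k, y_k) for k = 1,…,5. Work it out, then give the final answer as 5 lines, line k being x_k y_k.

[12; 2,24] for √156; ℓ=2 ⇒ convergent index 1
i=0: a=12 ⇒ p=12, q=1
i=1: a=2 ⇒ p=25, q=2
fundamental: x₁=25, y₁=2  (since 625 − 156·4 = 1)
(x_2, y_2) = (25·25 + 156·2·2, 25·2 + 2·25) = (1249, 100)
(x_3, y_3) = (25·1249 + 156·2·100, 25·100 + 2·1249) = (62425, 4998)
(x_4, y_4) = (25·62425 + 156·2·4998, 25·4998 + 2·62425) = (3120001, 249800)
(x_5, y_5) = (25·3120001 + 156·2·249800, 25·249800 + 2·3120001) = (155937625, 12485002)

25 2
1249 100
62425 4998
3120001 249800
155937625 12485002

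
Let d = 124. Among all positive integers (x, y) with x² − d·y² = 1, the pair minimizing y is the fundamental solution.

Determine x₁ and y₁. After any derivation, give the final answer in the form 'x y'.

4620799 414960

d=124: √d = [11; 7,2,1,1,1,…,2,7,22] (ℓ=16, even), read p_15/q_15
k=0  a_k=11  p_k/q_k = 11/1
k=1  a_k=7  p_k/q_k = 78/7
k=2  a_k=2  p_k/q_k = 167/15
…
k=6  a_k=3  p_k/q_k = 2383/214
k=7  a_k=1  p_k/q_k = 3040/273
…
k=13  a_k=1  p_k/q_k = 237042/21287
k=14  a_k=2  p_k/q_k = 626251/56239
k=15  a_k=7  p_k/q_k = 4620799/414960
→ (4620799, 414960).  Check: 4620799²=21351783398401, 124·414960²=21351783398400, difference 1.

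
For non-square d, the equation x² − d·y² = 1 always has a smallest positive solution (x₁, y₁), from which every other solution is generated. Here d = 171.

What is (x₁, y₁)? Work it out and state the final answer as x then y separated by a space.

170 13

[13; 13,26] for √171; ℓ=2 ⇒ convergent index 1
k=0  a_k=13  p_k/q_k = 13/1
k=1  a_k=13  p_k/q_k = 170/13
→ (170, 13).  Check: 170²=28900, 171·13²=28899, difference 1.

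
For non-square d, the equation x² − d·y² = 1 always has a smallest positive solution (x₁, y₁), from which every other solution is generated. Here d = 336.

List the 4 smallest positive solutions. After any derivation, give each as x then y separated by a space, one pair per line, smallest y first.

[18; 3,36] for √336; ℓ=2 ⇒ convergent index 1
i=0: a=18 ⇒ p=18, q=1
i=1: a=3 ⇒ p=55, q=3
fundamental: x₁=55, y₁=3  (since 3025 − 336·9 = 1)
(55+3√336)^2 = 6049 + 330√336
(55+3√336)^3 = 665335 + 36297√336
(55+3√336)^4 = 73180801 + 3992340√336

55 3
6049 330
665335 36297
73180801 3992340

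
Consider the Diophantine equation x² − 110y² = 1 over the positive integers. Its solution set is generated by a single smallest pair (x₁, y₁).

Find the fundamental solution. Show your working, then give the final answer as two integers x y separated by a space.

√110 → a₀=10, period (2,20); ℓ=2 even so k=1
k=0  a_k=10  p_k/q_k = 10/1
k=1  a_k=2  p_k/q_k = 21/2
→ (21, 2).  Check: 21²=441, 110·2²=440, difference 1.

21 2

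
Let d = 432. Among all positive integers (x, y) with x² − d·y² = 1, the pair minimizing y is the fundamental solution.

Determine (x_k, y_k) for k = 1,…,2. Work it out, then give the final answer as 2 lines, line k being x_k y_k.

√432 → a₀=20, period (1,3,1,1,1,3,1,40); ℓ=8 even so k=7
step 0: (20, 1)  from 20·(1,0) + (0,1)
…
step 2: (83, 4)  from 3·(21,1) + (20,1)
…
step 6: (1060, 51)  from 3·(291,14) + (187,9)
step 7: (1351, 65)  from 1·(1060,51) + (291,14)
(x₁, y₁) = (1351, 65);  1351² − 432·65² = 1 ✓
k=2:  x_2 = 1351·1351+432·65·65 = 3650401,  y_2 = 1351·65+65·1351 = 175630

1351 65
3650401 175630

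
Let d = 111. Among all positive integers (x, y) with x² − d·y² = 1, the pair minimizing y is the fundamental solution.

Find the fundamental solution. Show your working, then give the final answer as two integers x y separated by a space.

[10; 1,1,6,1,1,20] for √111; ℓ=6 ⇒ convergent index 5
i=0: a=10 ⇒ p=10, q=1
…
i=2: a=1 ⇒ p=21, q=2
…
i=4: a=1 ⇒ p=158, q=15
i=5: a=1 ⇒ p=295, q=28
(x₁, y₁) = (295, 28);  295² − 111·28² = 1 ✓

295 28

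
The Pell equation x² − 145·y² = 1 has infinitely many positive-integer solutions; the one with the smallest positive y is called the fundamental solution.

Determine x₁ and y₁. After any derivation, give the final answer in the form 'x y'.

289 24

√145 → a₀=12, period (24); ℓ=1 odd so k=1
a_0=12:  p_0=12·1+0=12,  q_0=12·0+1=1
a_1=24:  p_1=24·12+1=289,  q_1=24·1+0=24
fundamental: x₁=289, y₁=24  (since 83521 − 145·576 = 1)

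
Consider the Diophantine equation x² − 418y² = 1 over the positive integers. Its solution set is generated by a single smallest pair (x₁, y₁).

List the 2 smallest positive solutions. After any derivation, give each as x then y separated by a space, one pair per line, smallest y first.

[20; 2,4,20,4,2,40] for √418; ℓ=6 ⇒ convergent index 5
step 0: (20, 1)  from 20·(1,0) + (0,1)
step 1: (41, 2)  from 2·(20,1) + (1,0)
step 2: (184, 9)  from 4·(41,2) + (20,1)
step 3: (3721, 182)  from 20·(184,9) + (41,2)
step 4: (15068, 737)  from 4·(3721,182) + (184,9)
step 5: (33857, 1656)  from 2·(15068,737) + (3721,182)
→ (33857, 1656).  Check: 33857²=1146296449, 418·1656²=1146296448, difference 1.
n=2: (33857,1656)∘(33857,1656) = (33857·33857+418·1656·1656, 33857·1656+1656·33857) = (2292592897,112134384)

33857 1656
2292592897 112134384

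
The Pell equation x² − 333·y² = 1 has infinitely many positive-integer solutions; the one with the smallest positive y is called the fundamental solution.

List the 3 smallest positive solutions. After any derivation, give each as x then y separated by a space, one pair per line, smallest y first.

73 4
10657 584
1555849 85260

√333 = [18; 4,36, …], period ℓ=2 (even) → k=1
step 0: (18, 1)  from 18·(1,0) + (0,1)
step 1: (73, 4)  from 4·(18,1) + (1,0)
→ (73, 4).  Check: 73²=5329, 333·4²=5328, difference 1.
k=2:  x_2 = 73·73+333·4·4 = 10657,  y_2 = 73·4+4·73 = 584
k=3:  x_3 = 73·10657+333·4·584 = 1555849,  y_3 = 73·584+4·10657 = 85260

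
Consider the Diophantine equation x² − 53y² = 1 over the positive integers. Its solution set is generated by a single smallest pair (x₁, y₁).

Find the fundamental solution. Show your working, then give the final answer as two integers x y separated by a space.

√53 → a₀=7, period (3,1,1,3,14); ℓ=5 odd so k=9
i=0: a=7 ⇒ p=7, q=1
i=1: a=3 ⇒ p=22, q=3
i=2: a=1 ⇒ p=29, q=4
i=3: a=1 ⇒ p=51, q=7
i=4: a=3 ⇒ p=182, q=25
i=5: a=14 ⇒ p=2599, q=357
i=6: a=3 ⇒ p=7979, q=1096
i=7: a=1 ⇒ p=10578, q=1453
i=8: a=1 ⇒ p=18557, q=2549
i=9: a=3 ⇒ p=66249, q=9100
→ (66249, 9100).  Check: 66249²=4388930001, 53·9100²=4388930000, difference 1.

66249 9100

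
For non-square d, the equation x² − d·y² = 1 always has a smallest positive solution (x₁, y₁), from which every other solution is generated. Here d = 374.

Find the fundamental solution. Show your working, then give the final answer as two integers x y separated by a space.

√374 → a₀=19, period (2,1,18,1,2,38); ℓ=6 even so k=5
k=0  a_k=19  p_k/q_k = 19/1
…
k=4  a_k=1  p_k/q_k = 1141/59
k=5  a_k=2  p_k/q_k = 3365/174
→ (3365, 174).  Check: 3365²=11323225, 374·174²=11323224, difference 1.

3365 174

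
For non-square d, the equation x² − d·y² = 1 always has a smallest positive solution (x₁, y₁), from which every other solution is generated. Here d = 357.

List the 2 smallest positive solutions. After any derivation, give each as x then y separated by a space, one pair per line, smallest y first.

√357 = [18; 1,8,2,8,1,36, …], period ℓ=6 (even) → k=5
step 0: (18, 1)  from 18·(1,0) + (0,1)
step 1: (19, 1)  from 1·(18,1) + (1,0)
…
step 3: (359, 19)  from 2·(170,9) + (19,1)
step 4: (3042, 161)  from 8·(359,19) + (170,9)
step 5: (3401, 180)  from 1·(3042,161) + (359,19)
(x₁, y₁) = (3401, 180);  3401² − 357·180² = 1 ✓
n=2: (3401,180)∘(3401,180) = (3401·3401+357·180·180, 3401·180+180·3401) = (23133601,1224360)

3401 180
23133601 1224360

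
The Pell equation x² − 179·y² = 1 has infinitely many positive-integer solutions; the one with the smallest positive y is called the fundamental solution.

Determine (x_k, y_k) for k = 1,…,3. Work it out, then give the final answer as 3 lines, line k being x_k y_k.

4190210 313191
35115719688199 2624672120220
294284479589372473370 21995854729733779209

d=179: √d = [13; 2,1,1,1,3,…,1,2,26] (ℓ=14, even), read p_13/q_13
step 0: (13, 1)  from 13·(1,0) + (0,1)
…
step 7: (26999, 2018)  from 13·(2047,153) + (388,29)
step 8: (137042, 10243)  from 5·(26999,2018) + (2047,153)
…
step 12: (1588459, 118727)  from 1·(1013292,75737) + (575167,42990)
step 13: (4190210, 313191)  from 2·(1588459,118727) + (1013292,75737)
(x₁, y₁) = (4190210, 313191);  4190210² − 179·313191² = 1 ✓
(x_2, y_2) = (4190210·4190210 + 179·313191·313191, 4190210·313191 + 313191·4190210) = (35115719688199, 2624672120220)
(x_3, y_3) = (4190210·35115719688199 + 179·313191·2624672120220, 4190210·2624672120220 + 313191·35115719688199) = (294284479589372473370, 21995854729733779209)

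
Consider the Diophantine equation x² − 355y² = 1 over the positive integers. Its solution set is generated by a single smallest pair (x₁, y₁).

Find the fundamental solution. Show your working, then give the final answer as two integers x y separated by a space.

[18; 1,5,3,3,1,6,1,3,3,5,1,36] for √355; ℓ=12 ⇒ convergent index 11
a_0=18:  p_0=18·1+0=18,  q_0=18·0+1=1
a_1=1:  p_1=1·18+1=19,  q_1=1·1+0=1
…
a_4=3:  p_4=3·358+113=1187,  q_4=3·19+6=63
…
a_7=1:  p_7=1·10457+1545=12002,  q_7=1·555+82=637
a_8=3:  p_8=3·12002+10457=46463,  q_8=3·637+555=2466
a_9=3:  p_9=3·46463+12002=151391,  q_9=3·2466+637=8035
a_10=5:  p_10=5·151391+46463=803418,  q_10=5·8035+2466=42641
a_11=1:  p_11=1·803418+151391=954809,  q_11=1·42641+8035=50676
→ (954809, 50676).  Check: 954809²=911660226481, 355·50676²=911660226480, difference 1.

954809 50676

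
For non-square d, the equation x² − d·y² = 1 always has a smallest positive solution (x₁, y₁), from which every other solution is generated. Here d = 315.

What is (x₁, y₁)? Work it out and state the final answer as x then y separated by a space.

d=315: √d = [17; 1,2,1,34] (ℓ=4, even), read p_3/q_3
k=0  a_k=17  p_k/q_k = 17/1
k=1  a_k=1  p_k/q_k = 18/1
k=2  a_k=2  p_k/q_k = 53/3
k=3  a_k=1  p_k/q_k = 71/4
(x₁, y₁) = (71, 4);  71² − 315·4² = 1 ✓

71 4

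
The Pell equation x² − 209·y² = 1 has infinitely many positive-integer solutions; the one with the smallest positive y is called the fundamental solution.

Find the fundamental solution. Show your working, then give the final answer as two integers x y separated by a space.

d=209: √d = [14; 2,5,3,2,3,5,2,28] (ℓ=8, even), read p_7/q_7
a_0=14:  p_0=14·1+0=14,  q_0=14·0+1=1
…
a_3=3:  p_3=3·159+29=506,  q_3=3·11+2=35
…
a_5=3:  p_5=3·1171+506=4019,  q_5=3·81+35=278
a_6=5:  p_6=5·4019+1171=21266,  q_6=5·278+81=1471
a_7=2:  p_7=2·21266+4019=46551,  q_7=2·1471+278=3220
(x₁, y₁) = (46551, 3220);  46551² − 209·3220² = 1 ✓

46551 3220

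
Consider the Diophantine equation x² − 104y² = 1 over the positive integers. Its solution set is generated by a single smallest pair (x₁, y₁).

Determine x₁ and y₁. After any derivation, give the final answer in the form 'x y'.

√104 = [10; 5,20, …], period ℓ=2 (even) → k=1
a_0=10:  p_0=10·1+0=10,  q_0=10·0+1=1
a_1=5:  p_1=5·10+1=51,  q_1=5·1+0=5
fundamental: x₁=51, y₁=5  (since 2601 − 104·25 = 1)

51 5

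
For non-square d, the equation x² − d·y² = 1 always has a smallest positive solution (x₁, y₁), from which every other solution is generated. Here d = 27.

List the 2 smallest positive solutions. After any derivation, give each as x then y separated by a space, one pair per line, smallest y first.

26 5
1351 260

√27 = [5; 5,10, …], period ℓ=2 (even) → k=1
a_0=5:  p_0=5·1+0=5,  q_0=5·0+1=1
a_1=5:  p_1=5·5+1=26,  q_1=5·1+0=5
(x₁, y₁) = (26, 5);  26² − 27·5² = 1 ✓
(x_2, y_2) = (26·26 + 27·5·5, 26·5 + 5·26) = (1351, 260)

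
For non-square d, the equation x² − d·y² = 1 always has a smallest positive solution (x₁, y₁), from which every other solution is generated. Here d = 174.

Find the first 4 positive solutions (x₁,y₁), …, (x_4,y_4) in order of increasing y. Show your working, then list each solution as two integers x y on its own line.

√174 → a₀=13, period (5,4,5,26); ℓ=4 even so k=3
k=0  a_k=13  p_k/q_k = 13/1
…
k=2  a_k=4  p_k/q_k = 277/21
k=3  a_k=5  p_k/q_k = 1451/110
→ (1451, 110).  Check: 1451²=2105401, 174·110²=2105400, difference 1.
(x_2, y_2) = (1451·1451 + 174·110·110, 1451·110 + 110·1451) = (4210801, 319220)
(x_3, y_3) = (1451·4210801 + 174·110·319220, 1451·319220 + 110·4210801) = (12219743051, 926376330)
(x_4, y_4) = (1451·12219743051 + 174·110·926376330, 1451·926376330 + 110·12219743051) = (35461690123201, 2688343790440)

1451 110
4210801 319220
12219743051 926376330
35461690123201 2688343790440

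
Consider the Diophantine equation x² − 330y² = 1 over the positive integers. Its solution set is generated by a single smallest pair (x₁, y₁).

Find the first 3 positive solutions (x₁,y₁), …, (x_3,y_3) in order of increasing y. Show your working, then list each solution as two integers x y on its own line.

√330 → a₀=18, period (6,36); ℓ=2 even so k=1
step 0: (18, 1)  from 18·(1,0) + (0,1)
step 1: (109, 6)  from 6·(18,1) + (1,0)
→ (109, 6).  Check: 109²=11881, 330·6²=11880, difference 1.
(x_2, y_2) = (109·109 + 330·6·6, 109·6 + 6·109) = (23761, 1308)
(x_3, y_3) = (109·23761 + 330·6·1308, 109·1308 + 6·23761) = (5179789, 285138)

109 6
23761 1308
5179789 285138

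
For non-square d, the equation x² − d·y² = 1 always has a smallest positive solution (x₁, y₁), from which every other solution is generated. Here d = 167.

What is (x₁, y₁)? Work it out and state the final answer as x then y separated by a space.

168 13

[12; 1,11,1,24] for √167; ℓ=4 ⇒ convergent index 3
k=0  a_k=12  p_k/q_k = 12/1
…
k=2  a_k=11  p_k/q_k = 155/12
k=3  a_k=1  p_k/q_k = 168/13
→ (168, 13).  Check: 168²=28224, 167·13²=28223, difference 1.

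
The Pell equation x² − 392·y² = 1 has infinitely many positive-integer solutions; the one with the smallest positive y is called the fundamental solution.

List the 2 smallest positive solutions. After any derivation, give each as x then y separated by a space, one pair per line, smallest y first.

[19; 1,3,1,38] for √392; ℓ=4 ⇒ convergent index 3
i=0: a=19 ⇒ p=19, q=1
i=1: a=1 ⇒ p=20, q=1
i=2: a=3 ⇒ p=79, q=4
i=3: a=1 ⇒ p=99, q=5
→ (99, 5).  Check: 99²=9801, 392·5²=9800, difference 1.
(x_2, y_2) = (99·99 + 392·5·5, 99·5 + 5·99) = (19601, 990)

99 5
19601 990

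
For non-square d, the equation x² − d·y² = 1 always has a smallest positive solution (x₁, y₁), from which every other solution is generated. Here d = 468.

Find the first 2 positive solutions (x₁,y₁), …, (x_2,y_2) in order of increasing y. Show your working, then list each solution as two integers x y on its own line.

[21; 1,1,1,2,1,1,1,42] for √468; ℓ=8 ⇒ convergent index 7
i=0: a=21 ⇒ p=21, q=1
i=1: a=1 ⇒ p=22, q=1
i=2: a=1 ⇒ p=43, q=2
i=3: a=1 ⇒ p=65, q=3
i=4: a=2 ⇒ p=173, q=8
…
i=6: a=1 ⇒ p=411, q=19
i=7: a=1 ⇒ p=649, q=30
fundamental: x₁=649, y₁=30  (since 421201 − 468·900 = 1)
n=2: (649,30)∘(649,30) = (649·649+468·30·30, 649·30+30·649) = (842401,38940)

649 30
842401 38940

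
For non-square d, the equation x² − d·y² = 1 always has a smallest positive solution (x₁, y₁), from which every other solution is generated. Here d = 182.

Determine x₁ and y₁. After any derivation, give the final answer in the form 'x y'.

27 2

[13; 2,26] for √182; ℓ=2 ⇒ convergent index 1
i=0: a=13 ⇒ p=13, q=1
i=1: a=2 ⇒ p=27, q=2
→ (27, 2).  Check: 27²=729, 182·2²=728, difference 1.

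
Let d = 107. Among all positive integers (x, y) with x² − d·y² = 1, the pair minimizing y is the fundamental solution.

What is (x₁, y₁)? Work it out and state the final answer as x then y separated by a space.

962 93

[10; 2,1,9,1,2,20] for √107; ℓ=6 ⇒ convergent index 5
step 0: (10, 1)  from 10·(1,0) + (0,1)
…
step 4: (331, 32)  from 1·(300,29) + (31,3)
step 5: (962, 93)  from 2·(331,32) + (300,29)
→ (962, 93).  Check: 962²=925444, 107·93²=925443, difference 1.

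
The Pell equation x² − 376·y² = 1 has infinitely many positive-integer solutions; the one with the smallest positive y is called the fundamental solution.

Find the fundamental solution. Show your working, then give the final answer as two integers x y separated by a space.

√376 = [19; 2,1,1,3,1,…,1,2,38, …], period ℓ=16 (even) → k=15
k=0  a_k=19  p_k/q_k = 19/1
…
k=4  a_k=3  p_k/q_k = 349/18
…
k=7  a_k=2  p_k/q_k = 2928/151
k=8  a_k=4  p_k/q_k = 12953/668
k=9  a_k=2  p_k/q_k = 28834/1487
k=10  a_k=2  p_k/q_k = 70621/3642
k=11  a_k=1  p_k/q_k = 99455/5129
…
k=13  a_k=1  p_k/q_k = 468441/24158
k=14  a_k=1  p_k/q_k = 837427/43187
k=15  a_k=2  p_k/q_k = 2143295/110532
(x₁, y₁) = (2143295, 110532);  2143295² − 376·110532² = 1 ✓

2143295 110532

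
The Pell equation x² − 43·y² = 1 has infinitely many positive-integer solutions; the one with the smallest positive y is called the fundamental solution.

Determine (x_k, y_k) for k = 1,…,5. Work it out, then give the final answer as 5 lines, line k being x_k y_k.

√43 = [6; 1,1,3,1,5,1,3,1,1,12, …], period ℓ=10 (even) → k=9
step 0: (6, 1)  from 6·(1,0) + (0,1)
step 1: (7, 1)  from 1·(6,1) + (1,0)
step 2: (13, 2)  from 1·(7,1) + (6,1)
step 3: (46, 7)  from 3·(13,2) + (7,1)
…
step 5: (341, 52)  from 5·(59,9) + (46,7)
…
step 7: (1541, 235)  from 3·(400,61) + (341,52)
step 8: (1941, 296)  from 1·(1541,235) + (400,61)
step 9: (3482, 531)  from 1·(1941,296) + (1541,235)
fundamental: x₁=3482, y₁=531  (since 12124324 − 43·281961 = 1)
k=2:  x_2 = 3482·3482+43·531·531 = 24248647,  y_2 = 3482·531+531·3482 = 3697884
k=3:  x_3 = 3482·24248647+43·531·3697884 = 168867574226,  y_3 = 3482·3697884+531·24248647 = 25752063645
k=4:  x_4 = 3482·168867574226+43·531·25752063645 = 1175993762661217,  y_4 = 3482·25752063645+531·168867574226 = 179337367525896
k=5:  x_5 = 3482·1175993762661217+43·531·179337367525896 = 8189620394305140962,  y_5 = 3482·179337367525896+531·1175993762661217 = 1248905401698276099

3482 531
24248647 3697884
168867574226 25752063645
1175993762661217 179337367525896
8189620394305140962 1248905401698276099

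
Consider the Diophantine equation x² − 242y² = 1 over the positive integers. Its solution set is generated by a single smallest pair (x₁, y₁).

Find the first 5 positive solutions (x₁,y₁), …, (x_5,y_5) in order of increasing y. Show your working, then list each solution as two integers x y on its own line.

d=242: √d = [15; 1,1,3,1,14,1,3,1,1,30] (ℓ=10, even), read p_9/q_9
a_0=15:  p_0=15·1+0=15,  q_0=15·0+1=1
…
a_2=1:  p_2=1·16+15=31,  q_2=1·1+1=2
…
a_4=1:  p_4=1·109+31=140,  q_4=1·7+2=9
a_5=14:  p_5=14·140+109=2069,  q_5=14·9+7=133
a_6=1:  p_6=1·2069+140=2209,  q_6=1·133+9=142
a_7=3:  p_7=3·2209+2069=8696,  q_7=3·142+133=559
a_8=1:  p_8=1·8696+2209=10905,  q_8=1·559+142=701
a_9=1:  p_9=1·10905+8696=19601,  q_9=1·701+559=1260
(x₁, y₁) = (19601, 1260);  19601² − 242·1260² = 1 ✓
(x_2, y_2) = (19601·19601 + 242·1260·1260, 19601·1260 + 1260·19601) = (768398401, 49394520)
(x_3, y_3) = (19601·768398401 + 242·1260·49394520, 19601·49394520 + 1260·768398401) = (30122754096401, 1936363971780)
(x_4, y_4) = (19601·30122754096401 + 242·1260·1936363971780, 19601·1936363971780 + 1260·30122754096401) = (1180872205318713601, 75909340372325040)
(x_5, y_5) = (19601·1180872205318713601 + 242·1260·75909340372325040, 19601·75909340372325040 + 1260·1180872205318713601) = (46292552162781456490001, 2975797959339522246300)

19601 1260
768398401 49394520
30122754096401 1936363971780
1180872205318713601 75909340372325040
46292552162781456490001 2975797959339522246300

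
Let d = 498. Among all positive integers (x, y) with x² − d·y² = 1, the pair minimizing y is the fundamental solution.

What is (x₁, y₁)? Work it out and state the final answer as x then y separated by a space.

179777 8056

√498 = [22; 3,6,22,6,3,44, …], period ℓ=6 (even) → k=5
i=0: a=22 ⇒ p=22, q=1
…
i=4: a=6 ⇒ p=56794, q=2545
i=5: a=3 ⇒ p=179777, q=8056
fundamental: x₁=179777, y₁=8056  (since 32319769729 − 498·64899136 = 1)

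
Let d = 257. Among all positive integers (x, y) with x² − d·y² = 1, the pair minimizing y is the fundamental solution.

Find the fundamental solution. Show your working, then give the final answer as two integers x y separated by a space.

513 32

[16; 32] for √257; ℓ=1 ⇒ convergent index 1
step 0: (16, 1)  from 16·(1,0) + (0,1)
step 1: (513, 32)  from 32·(16,1) + (1,0)
→ (513, 32).  Check: 513²=263169, 257·32²=263168, difference 1.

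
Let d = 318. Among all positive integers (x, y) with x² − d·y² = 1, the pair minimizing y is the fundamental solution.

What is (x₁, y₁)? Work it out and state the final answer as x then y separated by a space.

√318 → a₀=17, period (1,4,1,34); ℓ=4 even so k=3
step 0: (17, 1)  from 17·(1,0) + (0,1)
step 1: (18, 1)  from 1·(17,1) + (1,0)
step 2: (89, 5)  from 4·(18,1) + (17,1)
step 3: (107, 6)  from 1·(89,5) + (18,1)
→ (107, 6).  Check: 107²=11449, 318·6²=11448, difference 1.

107 6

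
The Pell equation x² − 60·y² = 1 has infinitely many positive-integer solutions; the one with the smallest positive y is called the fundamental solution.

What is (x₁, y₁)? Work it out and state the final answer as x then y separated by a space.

√60 → a₀=7, period (1,2,1,14); ℓ=4 even so k=3
a_0=7:  p_0=7·1+0=7,  q_0=7·0+1=1
a_1=1:  p_1=1·7+1=8,  q_1=1·1+0=1
a_2=2:  p_2=2·8+7=23,  q_2=2·1+1=3
a_3=1:  p_3=1·23+8=31,  q_3=1·3+1=4
→ (31, 4).  Check: 31²=961, 60·4²=960, difference 1.

31 4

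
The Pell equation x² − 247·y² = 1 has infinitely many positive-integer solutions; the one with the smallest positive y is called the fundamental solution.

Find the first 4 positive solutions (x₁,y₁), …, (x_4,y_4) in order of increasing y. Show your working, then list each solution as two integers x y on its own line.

√247 → a₀=15, period (1,2,1,1,9,1,9,1,1,2,1,30); ℓ=12 even so k=11
k=0  a_k=15  p_k/q_k = 15/1
k=1  a_k=1  p_k/q_k = 16/1
k=2  a_k=2  p_k/q_k = 47/3
…
k=5  a_k=9  p_k/q_k = 1053/67
k=6  a_k=1  p_k/q_k = 1163/74
k=7  a_k=9  p_k/q_k = 11520/733
k=8  a_k=1  p_k/q_k = 12683/807
k=9  a_k=1  p_k/q_k = 24203/1540
k=10  a_k=2  p_k/q_k = 61089/3887
k=11  a_k=1  p_k/q_k = 85292/5427
(x₁, y₁) = (85292, 5427);  85292² − 247·5427² = 1 ✓
n=2: (85292,5427)∘(85292,5427) = (85292·85292+247·5427·5427, 85292·5427+5427·85292) = (14549450527,925759368)
n=3: (14549450527,925759368)∘(85292,5427) = (85292·14549450527+247·5427·925759368, 85292·925759368+5427·14549450527) = (2481903468612476,157919736025485)
n=4: (2481903468612476,157919736025485)∘(85292,5427) = (85292·2481903468612476+247·5427·157919736025485, 85292·157919736025485+5427·2481903468612476) = (423373021275241155457,26938580249245573872)

85292 5427
14549450527 925759368
2481903468612476 157919736025485
423373021275241155457 26938580249245573872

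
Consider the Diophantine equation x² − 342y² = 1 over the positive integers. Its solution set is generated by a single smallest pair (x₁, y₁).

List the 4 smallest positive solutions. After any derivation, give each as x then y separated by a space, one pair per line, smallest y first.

37 2
2737 148
202501 10950
14982337 810152

√342 = [18; 2,36, …], period ℓ=2 (even) → k=1
k=0  a_k=18  p_k/q_k = 18/1
k=1  a_k=2  p_k/q_k = 37/2
→ (37, 2).  Check: 37²=1369, 342·2²=1368, difference 1.
(37+2√342)^2 = 2737 + 148√342
(37+2√342)^3 = 202501 + 10950√342
(37+2√342)^4 = 14982337 + 810152√342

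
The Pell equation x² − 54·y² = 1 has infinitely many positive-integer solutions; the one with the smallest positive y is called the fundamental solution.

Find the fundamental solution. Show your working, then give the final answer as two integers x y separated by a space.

√54 → a₀=7, period (2,1,6,1,2,14); ℓ=6 even so k=5
k=0  a_k=7  p_k/q_k = 7/1
…
k=3  a_k=6  p_k/q_k = 147/20
k=4  a_k=1  p_k/q_k = 169/23
k=5  a_k=2  p_k/q_k = 485/66
(x₁, y₁) = (485, 66);  485² − 54·66² = 1 ✓

485 66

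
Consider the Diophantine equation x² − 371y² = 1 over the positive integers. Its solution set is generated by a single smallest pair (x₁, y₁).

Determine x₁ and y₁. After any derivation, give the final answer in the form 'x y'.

[19; 3,1,4,1,3,38] for √371; ℓ=6 ⇒ convergent index 5
a_0=19:  p_0=19·1+0=19,  q_0=19·0+1=1
a_1=3:  p_1=3·19+1=58,  q_1=3·1+0=3
…
a_3=4:  p_3=4·77+58=366,  q_3=4·4+3=19
a_4=1:  p_4=1·366+77=443,  q_4=1·19+4=23
a_5=3:  p_5=3·443+366=1695,  q_5=3·23+19=88
fundamental: x₁=1695, y₁=88  (since 2873025 − 371·7744 = 1)

1695 88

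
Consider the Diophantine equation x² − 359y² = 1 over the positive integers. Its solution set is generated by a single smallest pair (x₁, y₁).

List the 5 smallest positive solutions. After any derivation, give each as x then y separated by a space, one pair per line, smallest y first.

[18; 1,17,1,36] for √359; ℓ=4 ⇒ convergent index 3
i=0: a=18 ⇒ p=18, q=1
…
i=2: a=17 ⇒ p=341, q=18
i=3: a=1 ⇒ p=360, q=19
→ (360, 19).  Check: 360²=129600, 359·19²=129599, difference 1.
(x_2, y_2) = (360·360 + 359·19·19, 360·19 + 19·360) = (259199, 13680)
(x_3, y_3) = (360·259199 + 359·19·13680, 360·13680 + 19·259199) = (186622920, 9849581)
(x_4, y_4) = (360·186622920 + 359·19·9849581, 360·9849581 + 19·186622920) = (134368243201, 7091684640)
(x_5, y_5) = (360·134368243201 + 359·19·7091684640, 360·7091684640 + 19·134368243201) = (96744948481800, 5106003091219)

360 19
259199 13680
186622920 9849581
134368243201 7091684640
96744948481800 5106003091219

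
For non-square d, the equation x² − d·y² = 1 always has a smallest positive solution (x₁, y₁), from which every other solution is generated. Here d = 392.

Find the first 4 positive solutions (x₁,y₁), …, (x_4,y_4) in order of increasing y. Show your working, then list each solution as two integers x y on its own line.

d=392: √d = [19; 1,3,1,38] (ℓ=4, even), read p_3/q_3
step 0: (19, 1)  from 19·(1,0) + (0,1)
step 1: (20, 1)  from 1·(19,1) + (1,0)
step 2: (79, 4)  from 3·(20,1) + (19,1)
step 3: (99, 5)  from 1·(79,4) + (20,1)
(x₁, y₁) = (99, 5);  99² − 392·5² = 1 ✓
(x_2, y_2) = (99·99 + 392·5·5, 99·5 + 5·99) = (19601, 990)
(x_3, y_3) = (99·19601 + 392·5·990, 99·990 + 5·19601) = (3880899, 196015)
(x_4, y_4) = (99·3880899 + 392·5·196015, 99·196015 + 5·3880899) = (768398401, 38809980)

99 5
19601 990
3880899 196015
768398401 38809980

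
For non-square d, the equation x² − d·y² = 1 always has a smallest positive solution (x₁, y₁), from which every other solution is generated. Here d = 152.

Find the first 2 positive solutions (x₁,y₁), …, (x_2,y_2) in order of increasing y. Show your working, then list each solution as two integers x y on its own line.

√152 → a₀=12, period (3,24); ℓ=2 even so k=1
k=0  a_k=12  p_k/q_k = 12/1
k=1  a_k=3  p_k/q_k = 37/3
fundamental: x₁=37, y₁=3  (since 1369 − 152·9 = 1)
k=2:  x_2 = 37·37+152·3·3 = 2737,  y_2 = 37·3+3·37 = 222

37 3
2737 222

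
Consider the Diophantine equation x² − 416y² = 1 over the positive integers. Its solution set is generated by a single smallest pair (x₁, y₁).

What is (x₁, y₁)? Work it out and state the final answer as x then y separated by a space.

√416 = [20; 2,1,1,9,1,1,2,40, …], period ℓ=8 (even) → k=7
a_0=20:  p_0=20·1+0=20,  q_0=20·0+1=1
…
a_2=1:  p_2=1·41+20=61,  q_2=1·2+1=3
…
a_4=9:  p_4=9·102+61=979,  q_4=9·5+3=48
…
a_6=1:  p_6=1·1081+979=2060,  q_6=1·53+48=101
a_7=2:  p_7=2·2060+1081=5201,  q_7=2·101+53=255
(x₁, y₁) = (5201, 255);  5201² − 416·255² = 1 ✓

5201 255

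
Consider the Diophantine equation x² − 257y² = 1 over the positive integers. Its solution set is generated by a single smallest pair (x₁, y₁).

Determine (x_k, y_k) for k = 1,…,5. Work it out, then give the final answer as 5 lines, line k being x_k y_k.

√257 = [16; 32, …], period ℓ=1 (odd) → k=1
step 0: (16, 1)  from 16·(1,0) + (0,1)
step 1: (513, 32)  from 32·(16,1) + (1,0)
fundamental: x₁=513, y₁=32  (since 263169 − 257·1024 = 1)
k=2:  x_2 = 513·513+257·32·32 = 526337,  y_2 = 513·32+32·513 = 32832
k=3:  x_3 = 513·526337+257·32·32832 = 540021249,  y_3 = 513·32832+32·526337 = 33685600
k=4:  x_4 = 513·540021249+257·32·33685600 = 554061275137,  y_4 = 513·33685600+32·540021249 = 34561392768
k=5:  x_5 = 513·554061275137+257·32·34561392768 = 568466328269313,  y_5 = 513·34561392768+32·554061275137 = 35459955294368

513 32
526337 32832
540021249 33685600
554061275137 34561392768
568466328269313 35459955294368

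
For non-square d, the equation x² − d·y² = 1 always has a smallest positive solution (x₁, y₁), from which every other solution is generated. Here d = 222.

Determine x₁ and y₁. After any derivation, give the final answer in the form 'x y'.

d=222: √d = [14; 1,8,1,28] (ℓ=4, even), read p_3/q_3
i=0: a=14 ⇒ p=14, q=1
i=1: a=1 ⇒ p=15, q=1
i=2: a=8 ⇒ p=134, q=9
i=3: a=1 ⇒ p=149, q=10
fundamental: x₁=149, y₁=10  (since 22201 − 222·100 = 1)

149 10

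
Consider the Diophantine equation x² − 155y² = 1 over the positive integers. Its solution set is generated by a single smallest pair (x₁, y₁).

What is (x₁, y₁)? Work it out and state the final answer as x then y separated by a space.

249 20

√155 = [12; 2,4,2,24, …], period ℓ=4 (even) → k=3
k=0  a_k=12  p_k/q_k = 12/1
k=1  a_k=2  p_k/q_k = 25/2
k=2  a_k=4  p_k/q_k = 112/9
k=3  a_k=2  p_k/q_k = 249/20
→ (249, 20).  Check: 249²=62001, 155·20²=62000, difference 1.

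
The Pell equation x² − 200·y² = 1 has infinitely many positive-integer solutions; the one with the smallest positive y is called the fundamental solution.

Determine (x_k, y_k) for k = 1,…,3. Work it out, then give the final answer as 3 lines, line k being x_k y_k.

√200 = [14; 7,28, …], period ℓ=2 (even) → k=1
step 0: (14, 1)  from 14·(1,0) + (0,1)
step 1: (99, 7)  from 7·(14,1) + (1,0)
(x₁, y₁) = (99, 7);  99² − 200·7² = 1 ✓
k=2:  x_2 = 99·99+200·7·7 = 19601,  y_2 = 99·7+7·99 = 1386
k=3:  x_3 = 99·19601+200·7·1386 = 3880899,  y_3 = 99·1386+7·19601 = 274421

99 7
19601 1386
3880899 274421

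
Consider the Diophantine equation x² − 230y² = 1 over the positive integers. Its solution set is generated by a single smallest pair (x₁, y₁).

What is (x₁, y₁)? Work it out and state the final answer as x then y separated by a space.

91 6

[15; 6,30] for √230; ℓ=2 ⇒ convergent index 1
step 0: (15, 1)  from 15·(1,0) + (0,1)
step 1: (91, 6)  from 6·(15,1) + (1,0)
(x₁, y₁) = (91, 6);  91² − 230·6² = 1 ✓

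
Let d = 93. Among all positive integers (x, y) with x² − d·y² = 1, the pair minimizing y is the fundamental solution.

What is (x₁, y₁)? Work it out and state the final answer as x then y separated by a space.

12151 1260

√93 → a₀=9, period (1,1,1,4,6,4,1,1,1,18); ℓ=10 even so k=9
step 0: (9, 1)  from 9·(1,0) + (0,1)
step 1: (10, 1)  from 1·(9,1) + (1,0)
step 2: (19, 2)  from 1·(10,1) + (9,1)
step 3: (29, 3)  from 1·(19,2) + (10,1)
step 4: (135, 14)  from 4·(29,3) + (19,2)
step 5: (839, 87)  from 6·(135,14) + (29,3)
step 6: (3491, 362)  from 4·(839,87) + (135,14)
step 7: (4330, 449)  from 1·(3491,362) + (839,87)
step 8: (7821, 811)  from 1·(4330,449) + (3491,362)
step 9: (12151, 1260)  from 1·(7821,811) + (4330,449)
(x₁, y₁) = (12151, 1260);  12151² − 93·1260² = 1 ✓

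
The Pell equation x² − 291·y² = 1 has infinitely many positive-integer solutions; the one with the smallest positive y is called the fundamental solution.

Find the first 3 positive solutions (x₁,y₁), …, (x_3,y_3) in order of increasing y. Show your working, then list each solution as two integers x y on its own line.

290 17
168199 9860
97555130 5718783

√291 = [17; 17,34, …], period ℓ=2 (even) → k=1
i=0: a=17 ⇒ p=17, q=1
i=1: a=17 ⇒ p=290, q=17
fundamental: x₁=290, y₁=17  (since 84100 − 291·289 = 1)
(290+17√291)^2 = 168199 + 9860√291
(290+17√291)^3 = 97555130 + 5718783√291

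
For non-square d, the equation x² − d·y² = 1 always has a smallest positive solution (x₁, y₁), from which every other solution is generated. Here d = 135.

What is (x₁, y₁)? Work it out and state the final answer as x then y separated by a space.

244 21

[11; 1,1,1,1,1,1,1,22] for √135; ℓ=8 ⇒ convergent index 7
a_0=11:  p_0=11·1+0=11,  q_0=11·0+1=1
a_1=1:  p_1=1·11+1=12,  q_1=1·1+0=1
a_2=1:  p_2=1·12+11=23,  q_2=1·1+1=2
a_3=1:  p_3=1·23+12=35,  q_3=1·2+1=3
…
a_6=1:  p_6=1·93+58=151,  q_6=1·8+5=13
a_7=1:  p_7=1·151+93=244,  q_7=1·13+8=21
fundamental: x₁=244, y₁=21  (since 59536 − 135·441 = 1)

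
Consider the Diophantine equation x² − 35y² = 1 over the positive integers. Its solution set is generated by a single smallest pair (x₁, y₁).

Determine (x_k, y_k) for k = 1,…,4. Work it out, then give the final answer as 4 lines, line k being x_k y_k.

6 1
71 12
846 143
10081 1704

√35 = [5; 1,10, …], period ℓ=2 (even) → k=1
a_0=5:  p_0=5·1+0=5,  q_0=5·0+1=1
a_1=1:  p_1=1·5+1=6,  q_1=1·1+0=1
(x₁, y₁) = (6, 1);  6² − 35·1² = 1 ✓
n=2: (6,1)∘(6,1) = (6·6+35·1·1, 6·1+1·6) = (71,12)
n=3: (71,12)∘(6,1) = (6·71+35·1·12, 6·12+1·71) = (846,143)
n=4: (846,143)∘(6,1) = (6·846+35·1·143, 6·143+1·846) = (10081,1704)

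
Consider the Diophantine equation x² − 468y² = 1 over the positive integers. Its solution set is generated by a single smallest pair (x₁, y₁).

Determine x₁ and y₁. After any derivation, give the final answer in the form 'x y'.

√468 = [21; 1,1,1,2,1,1,1,42, …], period ℓ=8 (even) → k=7
a_0=21:  p_0=21·1+0=21,  q_0=21·0+1=1
a_1=1:  p_1=1·21+1=22,  q_1=1·1+0=1
a_2=1:  p_2=1·22+21=43,  q_2=1·1+1=2
a_3=1:  p_3=1·43+22=65,  q_3=1·2+1=3
a_4=2:  p_4=2·65+43=173,  q_4=2·3+2=8
a_5=1:  p_5=1·173+65=238,  q_5=1·8+3=11
a_6=1:  p_6=1·238+173=411,  q_6=1·11+8=19
a_7=1:  p_7=1·411+238=649,  q_7=1·19+11=30
→ (649, 30).  Check: 649²=421201, 468·30²=421200, difference 1.

649 30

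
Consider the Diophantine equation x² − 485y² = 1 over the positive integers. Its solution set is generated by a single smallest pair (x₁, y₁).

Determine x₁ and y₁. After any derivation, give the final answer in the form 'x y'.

√485 = [22; 44, …], period ℓ=1 (odd) → k=1
k=0  a_k=22  p_k/q_k = 22/1
k=1  a_k=44  p_k/q_k = 969/44
fundamental: x₁=969, y₁=44  (since 938961 − 485·1936 = 1)

969 44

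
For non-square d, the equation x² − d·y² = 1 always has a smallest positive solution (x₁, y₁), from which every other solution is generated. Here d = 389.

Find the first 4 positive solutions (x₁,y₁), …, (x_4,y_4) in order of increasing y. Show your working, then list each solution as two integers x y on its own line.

3287049 166660
21609382256801 1095639172680
142062196675667653449 7202839293837075980
933930803041091759821507201 47352171395934637886793360

d=389: √d = [19; 1,2,1,1,1,1,2,1,38] (ℓ=9, odd), read p_17/q_17
k=0  a_k=19  p_k/q_k = 19/1
k=1  a_k=1  p_k/q_k = 20/1
k=2  a_k=2  p_k/q_k = 59/3
k=3  a_k=1  p_k/q_k = 79/4
k=4  a_k=1  p_k/q_k = 138/7
k=5  a_k=1  p_k/q_k = 217/11
k=6  a_k=1  p_k/q_k = 355/18
k=7  a_k=2  p_k/q_k = 927/47
k=8  a_k=1  p_k/q_k = 1282/65
k=9  a_k=38  p_k/q_k = 49643/2517
…
k=13  a_k=1  p_k/q_k = 353911/17944
k=14  a_k=1  p_k/q_k = 556329/28207
…
k=16  a_k=2  p_k/q_k = 2376809/120509
k=17  a_k=1  p_k/q_k = 3287049/166660
fundamental: x₁=3287049, y₁=166660  (since 10804691128401 − 389·27775555600 = 1)
n=2: (3287049,166660)∘(3287049,166660) = (3287049·3287049+389·166660·166660, 3287049·166660+166660·3287049) = (21609382256801,1095639172680)
n=3: (21609382256801,1095639172680)∘(3287049,166660) = (3287049·21609382256801+389·166660·1095639172680, 3287049·1095639172680+166660·21609382256801) = (142062196675667653449,7202839293837075980)
n=4: (142062196675667653449,7202839293837075980)∘(3287049,166660) = (3287049·142062196675667653449+389·166660·7202839293837075980, 3287049·7202839293837075980+166660·142062196675667653449) = (933930803041091759821507201,47352171395934637886793360)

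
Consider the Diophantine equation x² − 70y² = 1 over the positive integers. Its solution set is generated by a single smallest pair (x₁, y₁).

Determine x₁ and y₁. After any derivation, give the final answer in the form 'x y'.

√70 → a₀=8, period (2,1,2,1,2,16); ℓ=6 even so k=5
i=0: a=8 ⇒ p=8, q=1
i=1: a=2 ⇒ p=17, q=2
…
i=4: a=1 ⇒ p=92, q=11
i=5: a=2 ⇒ p=251, q=30
→ (251, 30).  Check: 251²=63001, 70·30²=63000, difference 1.

251 30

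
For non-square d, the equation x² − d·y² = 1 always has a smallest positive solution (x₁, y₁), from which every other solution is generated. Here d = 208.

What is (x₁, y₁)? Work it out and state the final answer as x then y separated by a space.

649 45

[14; 2,2,1,2,2,28] for √208; ℓ=6 ⇒ convergent index 5
step 0: (14, 1)  from 14·(1,0) + (0,1)
…
step 2: (72, 5)  from 2·(29,2) + (14,1)
step 3: (101, 7)  from 1·(72,5) + (29,2)
step 4: (274, 19)  from 2·(101,7) + (72,5)
step 5: (649, 45)  from 2·(274,19) + (101,7)
fundamental: x₁=649, y₁=45  (since 421201 − 208·2025 = 1)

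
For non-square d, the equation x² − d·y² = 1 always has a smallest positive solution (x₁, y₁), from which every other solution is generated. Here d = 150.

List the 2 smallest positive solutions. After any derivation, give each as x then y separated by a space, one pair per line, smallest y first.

[12; 4,24] for √150; ℓ=2 ⇒ convergent index 1
k=0  a_k=12  p_k/q_k = 12/1
k=1  a_k=4  p_k/q_k = 49/4
(x₁, y₁) = (49, 4);  49² − 150·4² = 1 ✓
(49+4√150)^2 = 4801 + 392√150

49 4
4801 392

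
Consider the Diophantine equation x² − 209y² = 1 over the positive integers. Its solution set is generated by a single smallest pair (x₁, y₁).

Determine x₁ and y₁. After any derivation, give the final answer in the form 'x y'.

46551 3220

d=209: √d = [14; 2,5,3,2,3,5,2,28] (ℓ=8, even), read p_7/q_7
k=0  a_k=14  p_k/q_k = 14/1
…
k=3  a_k=3  p_k/q_k = 506/35
k=4  a_k=2  p_k/q_k = 1171/81
…
k=6  a_k=5  p_k/q_k = 21266/1471
k=7  a_k=2  p_k/q_k = 46551/3220
(x₁, y₁) = (46551, 3220);  46551² − 209·3220² = 1 ✓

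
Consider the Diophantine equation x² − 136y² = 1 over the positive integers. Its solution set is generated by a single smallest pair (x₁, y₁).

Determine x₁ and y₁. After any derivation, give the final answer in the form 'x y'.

35 3

√136 = [11; 1,1,1,22, …], period ℓ=4 (even) → k=3
i=0: a=11 ⇒ p=11, q=1
i=1: a=1 ⇒ p=12, q=1
i=2: a=1 ⇒ p=23, q=2
i=3: a=1 ⇒ p=35, q=3
→ (35, 3).  Check: 35²=1225, 136·3²=1224, difference 1.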